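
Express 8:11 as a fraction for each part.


Total parts = 8 + 11 = 19
First part: 8/19 = 8/19
Second part: 11/19 = 11/19
= 8/19 and 11/19

8/19 and 11/19


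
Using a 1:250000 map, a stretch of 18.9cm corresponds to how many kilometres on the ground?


Real distance = map distance × scale
= 18.9cm × 250000
= 4725000 cm = 47250.0 m
= 47.250 km

47.250 km


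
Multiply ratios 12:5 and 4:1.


Compound ratio = (12×4) : (5×1)
= 48:5
GCD = 1
= 48:5

48:5


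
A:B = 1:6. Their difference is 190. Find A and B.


Let A = 1k, B = 6k.
6k - 1k = 190
5k = 190 → k = 190/5 = 38
A = 1×38 = 38, B = 6×38 = 228
= A = 38, B = 228

A = 38, B = 228


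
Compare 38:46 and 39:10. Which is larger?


38/46 = 0.8261
39/10 = 3.9000
0.8261 < 3.9000, so 38:46 is less
= 39:10

39:10


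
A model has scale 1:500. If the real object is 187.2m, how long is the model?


Model size = real / scale
= 187.2 / 500
= 0.3744 m

0.3744 m


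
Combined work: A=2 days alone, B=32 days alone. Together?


Rate of A = 1/2 per day
Rate of B = 1/32 per day
Combined rate = 1/2 + 1/32 = 34/64 ≈ 0.5313 per day
Days = 1 / combined rate = 64/34
≈ 1.88 days

1.88 days


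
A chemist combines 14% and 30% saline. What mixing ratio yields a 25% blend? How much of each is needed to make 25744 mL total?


Let x parts of 14% mix with y parts of 30%.
14x + 30y = 25(x + y)
14x + 30y = 25x + 25y
x(14 - 25) = y(25 - 30)
x/y = (30 - 25)/(25 - 14) = 5/11
Simplify: 5:11
Total parts = 16; one part = 25744/16 = 1609.00 mL
14% solution: 5×1609.00 = 8045.00 mL
30% solution: 11×1609.00 = 17699.00 mL
= ratio 5:11; 8045.00 mL and 17699.00 mL

ratio 5:11; 8045.00 mL and 17699.00 mL


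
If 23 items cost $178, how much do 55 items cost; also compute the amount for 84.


Direct proportion: y/x = constant
k = 178/23 ≈ 7.7391
y at x=55: k × 55 = 178 × 55 / 23 = 9790/23 ≈ 425.65
y at x=84: k × 84 = 178 × 84 / 23 = 14952/23 ≈ 650.09
= 425.65 and 650.09

425.65 and 650.09


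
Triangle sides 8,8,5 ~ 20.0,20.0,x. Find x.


Scale factor = 20.0/8 = 2.5
Missing side = 5 × 2.5
= 12.5

12.5


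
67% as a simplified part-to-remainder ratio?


67% means 67 parts out of 100; remainder = 33
Part : remainder = 67:33
GCD = 1
= 67:33

67:33


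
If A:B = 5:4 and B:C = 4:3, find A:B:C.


Match B: multiply A:B by 4 → 20:16
Multiply B:C by 4 → 16:12
Combined: 20:16:12
GCD = 4
= 5:4:3

5:4:3


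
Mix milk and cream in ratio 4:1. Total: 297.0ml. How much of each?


Total parts = 4 + 1 = 5
milk: 297.0 × 4/5 = 237.6ml
cream: 297.0 × 1/5 = 59.4ml
= 237.6ml and 59.4ml

237.6ml and 59.4ml


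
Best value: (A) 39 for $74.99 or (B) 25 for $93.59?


Deal A: $74.99/39 = $1.9228/unit
Deal B: $93.59/25 = $3.7436/unit
A is cheaper per unit
= Deal A

Deal A


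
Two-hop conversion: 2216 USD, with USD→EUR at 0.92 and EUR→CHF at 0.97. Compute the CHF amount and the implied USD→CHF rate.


Step 1: 2216 USD × 0.92 = 2038.72 EUR
Step 2: 2038.72 EUR × 0.97 = 1977.56 CHF
Implied rate USD→CHF = 0.92 × 0.97 = 0.8924
= 1977.56 CHF; implied rate 0.8924 CHF/USD

1977.56 CHF; implied rate 0.8924 CHF/USD


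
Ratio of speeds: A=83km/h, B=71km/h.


Ratio = 83:71
GCD = 1
Simplified = 83:71
Time ratio (same distance) = 71:83
Speed ratio = 83:71

83:71


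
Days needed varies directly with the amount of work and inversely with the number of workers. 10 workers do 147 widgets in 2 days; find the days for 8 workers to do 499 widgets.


Days ∝ work / workers, so d₂ = d₁ × (m₁/m₂) × (w₂/w₁)
Workers factor (inverse): 10/8 = 1.2500
Work factor (direct): 499/147 ≈ 3.3946
d₂ = 2 × 10/8 × 499/147 = (2 × 10 × 499) / (8 × 147) = 9980/1176
≈ 8.49 days

8.49 days


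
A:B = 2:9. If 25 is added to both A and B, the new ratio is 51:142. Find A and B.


Let A = 2k, B = 9k.
(2k + 25) / (9k + 25) = 51/142
Cross-multiply: 142(2k + 25) = 51(9k + 25)
284k + 3550 = 459k + 1275
284k - 459k = 1275 - 3550
-175k = -2275
k = -2275/-175 = 13
A = 2×13 = 26, B = 9×13 = 117
= A = 26, B = 117

A = 26, B = 117


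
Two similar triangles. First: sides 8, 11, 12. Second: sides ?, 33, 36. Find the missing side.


Scale factor = 33/11 = 3
Missing side = 8 × 3
= 24.0

24.0


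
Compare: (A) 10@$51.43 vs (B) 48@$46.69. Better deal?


Deal A: $51.43/10 = $5.1430/unit
Deal B: $46.69/48 = $0.9727/unit
B is cheaper per unit
= Deal B

Deal B


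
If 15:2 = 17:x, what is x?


Cross multiply: 15 × x = 2 × 17
15x = 34
x = 34 / 15
= 2.27

2.27


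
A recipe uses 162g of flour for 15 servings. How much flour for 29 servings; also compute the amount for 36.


Direct proportion: y/x = constant
k = 162/15 = 10.8000
y at x=29: k × 29 = 162 × 29 / 15 = 4698/15 = 313.20
y at x=36: k × 36 = 162 × 36 / 15 = 5832/15 = 388.80
= 313.20 and 388.80

313.20 and 388.80


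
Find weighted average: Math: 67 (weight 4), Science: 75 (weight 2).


Numerator = 67×4 + 75×2
= 268 + 150
= 418
Total weight = 6
Weighted avg = 418/6
= 69.67

69.67


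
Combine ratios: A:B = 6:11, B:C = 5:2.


Match B: multiply A:B by 5 → 30:55
Multiply B:C by 11 → 55:22
Combined: 30:55:22
GCD = 1
= 30:55:22

30:55:22


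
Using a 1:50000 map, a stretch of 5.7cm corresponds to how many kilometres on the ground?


Real distance = map distance × scale
= 5.7cm × 50000
= 285000 cm = 2850.0 m
= 2.850 km

2.850 km


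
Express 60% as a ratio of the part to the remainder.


60% means 60 parts out of 100; remainder = 40
Part : remainder = 60:40
GCD = 20
= 3:2

3:2


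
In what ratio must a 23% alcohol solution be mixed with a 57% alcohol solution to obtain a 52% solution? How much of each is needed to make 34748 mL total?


Let x parts of 23% mix with y parts of 57%.
23x + 57y = 52(x + y)
23x + 57y = 52x + 52y
x(23 - 52) = y(52 - 57)
x/y = (57 - 52)/(52 - 23) = 5/29
Simplify: 5:29
Total parts = 34; one part = 34748/34 = 1022.00 mL
23% solution: 5×1022.00 = 5110.00 mL
57% solution: 29×1022.00 = 29638.00 mL
= ratio 5:29; 5110.00 mL and 29638.00 mL

ratio 5:29; 5110.00 mL and 29638.00 mL


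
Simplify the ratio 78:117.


GCD(78, 117) = 39
78/39 : 117/39
= 2:3

2:3


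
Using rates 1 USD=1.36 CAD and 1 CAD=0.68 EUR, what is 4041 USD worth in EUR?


Step 1: 4041 USD × 1.36 = 5495.76 CAD
Step 2: 5495.76 CAD × 0.68 = 3737.12 EUR
Implied rate USD→EUR = 1.36 × 0.68 = 0.9248
= 3737.12 EUR

3737.12 EUR


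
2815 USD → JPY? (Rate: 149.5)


Amount × rate = 2815 × 149.5
= 420842.50 JPY

420842.50 JPY


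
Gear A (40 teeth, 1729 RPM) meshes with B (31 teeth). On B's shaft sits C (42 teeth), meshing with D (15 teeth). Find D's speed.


Stage 1: RPM_B = RPM_A × t_A/t_B = 1729 × 40/31 = 69160/31 ≈ 2230.97
B and C share a shaft → RPM_C = RPM_B
Stage 2: RPM_D = RPM_C × t_C/t_D = RPM_A × (t_A×t_C)/(t_B×t_D)
Overall ratio = (40×42)/(31×15) = 1680/465
RPM_D = 1729 × 1680/465 = 2904720/465
≈ 6246.71 RPM

6246.71 RPM


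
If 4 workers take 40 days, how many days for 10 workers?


Inverse proportion: x × y = constant
k = 4 × 40 = 160
y₂ = k / 10 = 160 / 10
= 16.00

16.00


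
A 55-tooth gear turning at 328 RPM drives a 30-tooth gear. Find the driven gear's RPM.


Gear ratio = 55:30 = 11:6
RPM_B = RPM_A × (teeth_A / teeth_B)
= 328 × (55/30)
= 601.3 RPM

601.3 RPM


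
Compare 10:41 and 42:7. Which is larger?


10/41 = 0.2439
42/7 = 6.0000
0.2439 < 6.0000, so 10:41 is less
= 42:7

42:7


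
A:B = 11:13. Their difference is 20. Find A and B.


Let A = 11k, B = 13k.
13k - 11k = 20
2k = 20 → k = 20/2 = 10
A = 11×10 = 110, B = 13×10 = 130
= A = 110, B = 130

A = 110, B = 130


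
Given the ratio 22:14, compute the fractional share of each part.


Total parts = 22 + 14 = 36
First part: 22/36 = 11/18
Second part: 14/36 = 7/18
= 11/18 and 7/18

11/18 and 7/18


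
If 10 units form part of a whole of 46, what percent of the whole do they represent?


Percentage = (part / whole) × 100
= (10 / 46) × 100
≈ 21.74%

21.74%


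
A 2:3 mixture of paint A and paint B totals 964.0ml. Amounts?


Total parts = 2 + 3 = 5
paint A: 964.0 × 2/5 = 385.6ml
paint B: 964.0 × 3/5 = 578.4ml
= 385.6ml and 578.4ml

385.6ml and 578.4ml


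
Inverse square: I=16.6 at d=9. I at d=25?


I₁d₁² = I₂d₂²
I₂ = I₁ × (d₁/d₂)²
= 16.6 × (9/25)²
= 16.6 × 81/625
= 1344.6/625
≈ 2.1514

2.1514


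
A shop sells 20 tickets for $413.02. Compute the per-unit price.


Unit rate = total / quantity
= 413.02 / 20
= $20.65 per unit

$20.65 per unit


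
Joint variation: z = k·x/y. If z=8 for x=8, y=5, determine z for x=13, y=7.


z = k·x/y
Solve for k using the known point: k = z·y/x = 8×5/8 = 40/8 = 5.0000
Now evaluate at x=13, y=7:
z = k × 13 / 7 = (40 × 13) / (8 × 7) = 520/56
≈ 9.2857

9.2857


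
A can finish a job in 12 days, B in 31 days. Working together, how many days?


Rate of A = 1/12 per day
Rate of B = 1/31 per day
Combined rate = 1/12 + 1/31 = 43/372 ≈ 0.1156 per day
Days = 1 / combined rate = 372/43
≈ 8.65 days

8.65 days


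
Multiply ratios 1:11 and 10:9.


Compound ratio = (1×10) : (11×9)
= 10:99
GCD = 1
= 10:99

10:99


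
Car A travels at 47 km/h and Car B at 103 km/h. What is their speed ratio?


Ratio = 47:103
GCD = 1
Simplified = 47:103
Time ratio (same distance) = 103:47
Speed ratio = 47:103

47:103


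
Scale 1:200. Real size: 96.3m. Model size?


Model size = real / scale
= 96.3 / 200
= 0.4815 m

0.4815 m


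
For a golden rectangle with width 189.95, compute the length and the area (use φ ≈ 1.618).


φ = (1 + √5) / 2 ≈ 1.618
Length = width × φ = 189.95 × 1.618 = 307.3391
≈ 307.34
Area = width × length = 189.95 × 307.3391 = 58379.062045 ≈ 58379.06
= Length: 307.34, Area: 58379.06

Length: 307.34, Area: 58379.06


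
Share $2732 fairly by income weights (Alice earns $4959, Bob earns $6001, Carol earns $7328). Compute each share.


Total income = 4959 + 6001 + 7328 = $18288
Alice: $2732 × 4959/18288 = $740.81
Bob: $2732 × 6001/18288 = $896.47
Carol: $2732 × 7328/18288 = $1094.71
= Alice: $740.81, Bob: $896.47, Carol: $1094.71

Alice: $740.81, Bob: $896.47, Carol: $1094.71


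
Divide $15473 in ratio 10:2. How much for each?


Total parts = 10 + 2 = 12
Part 1: 15473 × 10/12 = 12894.17
Part 2: 15473 × 2/12 = 2578.83
= Part 1: $12894.17, Part 2: $2578.83

Part 1: $12894.17, Part 2: $2578.83


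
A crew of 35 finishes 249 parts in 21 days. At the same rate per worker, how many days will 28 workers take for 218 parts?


Days ∝ work / workers, so d₂ = d₁ × (m₁/m₂) × (w₂/w₁)
Workers factor (inverse): 35/28 = 1.2500
Work factor (direct): 218/249 ≈ 0.8755
d₂ = 21 × 35/28 × 218/249 = (21 × 35 × 218) / (28 × 249) = 160230/6972
≈ 22.98 days

22.98 days


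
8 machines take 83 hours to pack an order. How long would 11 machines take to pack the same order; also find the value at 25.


Inverse proportion: x × y = constant
k = 8 × 83 = 664
At x=11: k/11 = 60.36
At x=25: k/25 = 26.56
= 60.36 and 26.56

60.36 and 26.56


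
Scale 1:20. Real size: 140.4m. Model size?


Model size = real / scale
= 140.4 / 20
= 7.0200 m

7.0200 m


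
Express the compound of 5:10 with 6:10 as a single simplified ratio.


Compound ratio = (5×6) : (10×10)
= 30:100
GCD = 10
= 3:10

3:10


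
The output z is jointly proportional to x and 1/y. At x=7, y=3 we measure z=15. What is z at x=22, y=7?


z = k·x/y
Solve for k using the known point: k = z·y/x = 15×3/7 = 45/7 ≈ 6.4286
Now evaluate at x=22, y=7:
z = k × 22 / 7 = (45 × 22) / (7 × 7) = 990/49
≈ 20.2041

20.2041


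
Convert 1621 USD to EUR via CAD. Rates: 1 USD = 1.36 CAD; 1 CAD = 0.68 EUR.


Step 1: 1621 USD × 1.36 = 2204.56 CAD
Step 2: 2204.56 CAD × 0.68 = 1499.10 EUR
Implied rate USD→EUR = 1.36 × 0.68 = 0.9248
= 1499.10 EUR

1499.10 EUR


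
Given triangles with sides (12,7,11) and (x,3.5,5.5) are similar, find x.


Scale factor = 3.5/7 = 0.5
Missing side = 12 × 0.5
= 6.0

6.0


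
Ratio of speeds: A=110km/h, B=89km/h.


Ratio = 110:89
GCD = 1
Simplified = 110:89
Time ratio (same distance) = 89:110
Speed ratio = 110:89

110:89


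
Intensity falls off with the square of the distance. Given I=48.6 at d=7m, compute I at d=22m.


I₁d₁² = I₂d₂²
I₂ = I₁ × (d₁/d₂)²
= 48.6 × (7/22)²
= 48.6 × 49/484
= 2381.4/484
≈ 4.9202

4.9202


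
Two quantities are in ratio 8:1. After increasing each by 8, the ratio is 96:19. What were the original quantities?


Let A = 8k, B = 1k.
(8k + 8) / (1k + 8) = 96/19
Cross-multiply: 19(8k + 8) = 96(1k + 8)
152k + 152 = 96k + 768
152k - 96k = 768 - 152
56k = 616
k = 616/56 = 11
A = 8×11 = 88, B = 1×11 = 11
= A = 88, B = 11

A = 88, B = 11


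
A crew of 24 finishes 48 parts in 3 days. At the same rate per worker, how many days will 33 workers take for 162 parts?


Days ∝ work / workers, so d₂ = d₁ × (m₁/m₂) × (w₂/w₁)
Workers factor (inverse): 24/33 ≈ 0.7273
Work factor (direct): 162/48 = 3.3750
d₂ = 3 × 24/33 × 162/48 = (3 × 24 × 162) / (33 × 48) = 11664/1584
≈ 7.36 days

7.36 days


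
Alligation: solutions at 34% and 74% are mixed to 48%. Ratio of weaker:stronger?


Let x parts of 34% mix with y parts of 74%.
34x + 74y = 48(x + y)
34x + 74y = 48x + 48y
x(34 - 48) = y(48 - 74)
x/y = (74 - 48)/(48 - 34) = 26/14
Simplify: 13:7
= 13:7

13:7


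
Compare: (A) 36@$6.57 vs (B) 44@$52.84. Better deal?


Deal A: $6.57/36 = $0.1825/unit
Deal B: $52.84/44 = $1.2009/unit
A is cheaper per unit
= Deal A

Deal A


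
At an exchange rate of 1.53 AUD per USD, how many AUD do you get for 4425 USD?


Amount × rate = 4425 × 1.53
= 6770.25 AUD

6770.25 AUD


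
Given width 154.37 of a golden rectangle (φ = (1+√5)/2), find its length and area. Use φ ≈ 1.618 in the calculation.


φ = (1 + √5) / 2 ≈ 1.618
Length = width × φ = 154.37 × 1.618 = 249.77066
≈ 249.77
Area = width × length = 154.37 × 249.77066 = 38557.0967842 ≈ 38557.10
= Length: 249.77, Area: 38557.10

Length: 249.77, Area: 38557.10


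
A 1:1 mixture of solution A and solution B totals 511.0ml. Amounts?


Total parts = 1 + 1 = 2
solution A: 511.0 × 1/2 = 255.5ml
solution B: 511.0 × 1/2 = 255.5ml
= 255.5ml and 255.5ml

255.5ml and 255.5ml


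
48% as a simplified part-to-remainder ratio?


48% means 48 parts out of 100; remainder = 52
Part : remainder = 48:52
GCD = 4
= 12:13

12:13


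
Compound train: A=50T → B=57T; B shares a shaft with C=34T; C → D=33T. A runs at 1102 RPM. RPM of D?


Stage 1: RPM_B = RPM_A × t_A/t_B = 1102 × 50/57 = 55100/57 ≈ 966.67
B and C share a shaft → RPM_C = RPM_B
Stage 2: RPM_D = RPM_C × t_C/t_D = RPM_A × (t_A×t_C)/(t_B×t_D)
Overall ratio = (50×34)/(57×33) = 1700/1881
RPM_D = 1102 × 1700/1881 = 1873400/1881
≈ 995.96 RPM

995.96 RPM


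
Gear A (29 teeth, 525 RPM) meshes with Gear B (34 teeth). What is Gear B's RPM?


Gear ratio = 29:34 = 29:34
RPM_B = RPM_A × (teeth_A / teeth_B)
= 525 × (29/34)
= 447.8 RPM

447.8 RPM


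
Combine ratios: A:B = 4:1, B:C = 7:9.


Match B: multiply A:B by 7 → 28:7
Multiply B:C by 1 → 7:9
Combined: 28:7:9
GCD = 1
= 28:7:9

28:7:9


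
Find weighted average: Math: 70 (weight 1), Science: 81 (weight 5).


Numerator = 70×1 + 81×5
= 70 + 405
= 475
Total weight = 6
Weighted avg = 475/6
= 79.17

79.17


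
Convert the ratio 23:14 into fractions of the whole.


Total parts = 23 + 14 = 37
First part: 23/37 = 23/37
Second part: 14/37 = 14/37
= 23/37 and 14/37

23/37 and 14/37


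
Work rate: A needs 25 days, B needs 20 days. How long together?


Rate of A = 1/25 per day
Rate of B = 1/20 per day
Combined rate = 1/25 + 1/20 = 45/500 = 0.0900 per day
Days = 1 / combined rate = 500/45
≈ 11.11 days

11.11 days


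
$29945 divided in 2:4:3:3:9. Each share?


Total parts = 2 + 4 + 3 + 3 + 9 = 21
Part 1: 29945 × 2/21 = 2851.90
Part 2: 29945 × 4/21 = 5703.81
Part 3: 29945 × 3/21 = 4277.86
Part 4: 29945 × 3/21 = 4277.86
Part 5: 29945 × 9/21 = 12833.57
= Part 1: $2851.90, Part 2: $5703.81, Part 3: $4277.86, Part 4: $4277.86, Part 5: $12833.57

Part 1: $2851.90, Part 2: $5703.81, Part 3: $4277.86, Part 4: $4277.86, Part 5: $12833.57


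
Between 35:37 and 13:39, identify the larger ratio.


35/37 = 0.9459
13/39 = 0.3333
0.9459 > 0.3333, so 35:37 is greater
= 35:37

35:37


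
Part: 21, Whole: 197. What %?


Percentage = (part / whole) × 100
= (21 / 197) × 100
≈ 10.66%

10.66%


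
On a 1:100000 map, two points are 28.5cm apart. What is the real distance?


Real distance = map distance × scale
= 28.5cm × 100000
= 2850000 cm = 28500.0 m
= 28.500 km

28.500 km


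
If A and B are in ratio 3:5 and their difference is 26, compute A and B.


Let A = 3k, B = 5k.
5k - 3k = 26
2k = 26 → k = 26/2 = 13
A = 3×13 = 39, B = 5×13 = 65
= A = 39, B = 65

A = 39, B = 65


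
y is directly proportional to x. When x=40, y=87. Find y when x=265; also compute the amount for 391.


Direct proportion: y/x = constant
k = 87/40 = 2.1750
y at x=265: k × 265 = 87 × 265 / 40 = 23055/40 ≈ 576.38
y at x=391: k × 391 = 87 × 391 / 40 = 34017/40 ≈ 850.43
= 576.38 and 850.43

576.38 and 850.43


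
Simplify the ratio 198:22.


GCD(198, 22) = 22
198/22 : 22/22
= 9:1

9:1


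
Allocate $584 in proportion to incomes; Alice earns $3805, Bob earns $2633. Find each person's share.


Total income = 3805 + 2633 = $6438
Alice: $584 × 3805/6438 = $345.16
Bob: $584 × 2633/6438 = $238.84
= Alice: $345.16, Bob: $238.84

Alice: $345.16, Bob: $238.84


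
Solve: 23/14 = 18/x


Cross multiply: 23 × x = 14 × 18
23x = 252
x = 252 / 23
= 10.96

10.96


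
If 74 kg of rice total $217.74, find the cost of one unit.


Unit rate = total / quantity
= 217.74 / 74
= $2.94 per unit

$2.94 per unit


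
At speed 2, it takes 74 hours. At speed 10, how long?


Inverse proportion: x × y = constant
k = 2 × 74 = 148
y₂ = k / 10 = 148 / 10
= 14.80

14.80


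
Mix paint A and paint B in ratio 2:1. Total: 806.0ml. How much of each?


Total parts = 2 + 1 = 3
paint A: 806.0 × 2/3 = 537.3ml
paint B: 806.0 × 1/3 = 268.7ml
= 537.3ml and 268.7ml

537.3ml and 268.7ml


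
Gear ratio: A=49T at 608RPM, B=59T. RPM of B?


Gear ratio = 49:59 = 49:59
RPM_B = RPM_A × (teeth_A / teeth_B)
= 608 × (49/59)
= 504.9 RPM

504.9 RPM


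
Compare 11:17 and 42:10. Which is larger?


11/17 = 0.6471
42/10 = 4.2000
0.6471 < 4.2000, so 11:17 is less
= 42:10

42:10


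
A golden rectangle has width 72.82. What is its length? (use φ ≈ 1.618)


φ = (1 + √5) / 2 ≈ 1.618
Length = width × φ = 72.82 × 1.618 = 117.82276
≈ 117.82

117.82


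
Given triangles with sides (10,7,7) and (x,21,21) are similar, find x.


Scale factor = 21/7 = 3
Missing side = 10 × 3
= 30.0

30.0


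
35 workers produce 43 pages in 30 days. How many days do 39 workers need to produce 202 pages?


Days ∝ work / workers, so d₂ = d₁ × (m₁/m₂) × (w₂/w₁)
Workers factor (inverse): 35/39 ≈ 0.8974
Work factor (direct): 202/43 ≈ 4.6977
d₂ = 30 × 35/39 × 202/43 = (30 × 35 × 202) / (39 × 43) = 212100/1677
≈ 126.48 days

126.48 days


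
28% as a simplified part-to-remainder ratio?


28% means 28 parts out of 100; remainder = 72
Part : remainder = 28:72
GCD = 4
= 7:18

7:18


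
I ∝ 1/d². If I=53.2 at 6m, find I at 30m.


I₁d₁² = I₂d₂²
I₂ = I₁ × (d₁/d₂)²
= 53.2 × (6/30)²
= 53.2 × 36/900
= 1915.2/900
= 2.1280

2.1280


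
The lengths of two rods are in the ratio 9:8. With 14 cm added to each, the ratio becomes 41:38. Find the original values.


Let A = 9k, B = 8k.
(9k + 14) / (8k + 14) = 41/38
Cross-multiply: 38(9k + 14) = 41(8k + 14)
342k + 532 = 328k + 574
342k - 328k = 574 - 532
14k = 42
k = 42/14 = 3
A = 9×3 = 27, B = 8×3 = 24
= A = 27, B = 24

A = 27, B = 24


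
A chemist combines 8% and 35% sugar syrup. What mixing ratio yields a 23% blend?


Let x parts of 8% mix with y parts of 35%.
8x + 35y = 23(x + y)
8x + 35y = 23x + 23y
x(8 - 23) = y(23 - 35)
x/y = (35 - 23)/(23 - 8) = 12/15
Simplify: 4:5
= 4:5

4:5


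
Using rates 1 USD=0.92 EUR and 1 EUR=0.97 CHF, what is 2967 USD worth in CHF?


Step 1: 2967 USD × 0.92 = 2729.64 EUR
Step 2: 2729.64 EUR × 0.97 = 2647.75 CHF
Implied rate USD→CHF = 0.92 × 0.97 = 0.8924
= 2647.75 CHF

2647.75 CHF


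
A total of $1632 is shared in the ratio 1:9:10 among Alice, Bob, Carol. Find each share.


Total parts = 1 + 9 + 10 = 20
Alice: 1632 × 1/20 = 81.60
Bob: 1632 × 9/20 = 734.40
Carol: 1632 × 10/20 = 816.00
= Alice: $81.60, Bob: $734.40, Carol: $816.00

Alice: $81.60, Bob: $734.40, Carol: $816.00


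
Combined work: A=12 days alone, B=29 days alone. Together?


Rate of A = 1/12 per day
Rate of B = 1/29 per day
Combined rate = 1/12 + 1/29 = 41/348 ≈ 0.1178 per day
Days = 1 / combined rate = 348/41
≈ 8.49 days

8.49 days


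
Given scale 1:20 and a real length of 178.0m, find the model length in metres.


Model size = real / scale
= 178.0 / 20
= 8.9000 m

8.9000 m


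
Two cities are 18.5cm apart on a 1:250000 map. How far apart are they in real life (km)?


Real distance = map distance × scale
= 18.5cm × 250000
= 4625000 cm = 46250.0 m
= 46.250 km

46.250 km


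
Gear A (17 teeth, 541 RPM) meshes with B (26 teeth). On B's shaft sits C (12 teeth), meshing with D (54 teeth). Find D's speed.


Stage 1: RPM_B = RPM_A × t_A/t_B = 541 × 17/26 = 9197/26 ≈ 353.73
B and C share a shaft → RPM_C = RPM_B
Stage 2: RPM_D = RPM_C × t_C/t_D = RPM_A × (t_A×t_C)/(t_B×t_D)
Overall ratio = (17×12)/(26×54) = 204/1404
RPM_D = 541 × 204/1404 = 110364/1404
≈ 78.61 RPM

78.61 RPM


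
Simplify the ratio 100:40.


GCD(100, 40) = 20
100/20 : 40/20
= 5:2

5:2


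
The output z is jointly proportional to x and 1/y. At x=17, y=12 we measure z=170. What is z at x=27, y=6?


z = k·x/y
Solve for k using the known point: k = z·y/x = 170×12/17 = 2040/17 = 120.0000
Now evaluate at x=27, y=6:
z = k × 27 / 6 = (2040 × 27) / (17 × 6) = 55080/102
= 540.0000

540.0000


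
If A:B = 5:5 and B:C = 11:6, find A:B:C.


Match B: multiply A:B by 11 → 55:55
Multiply B:C by 5 → 55:30
Combined: 55:55:30
GCD = 5
= 11:11:6

11:11:6


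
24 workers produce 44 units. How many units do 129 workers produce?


Direct proportion: y/x = constant
k = 44/24 ≈ 1.8333
y₂ = k × 129 = 44 × 129 / 24 = 5676/24
= 236.50

236.50


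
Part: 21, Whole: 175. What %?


Percentage = (part / whole) × 100
= (21 / 175) × 100
= 12.00%

12.00%


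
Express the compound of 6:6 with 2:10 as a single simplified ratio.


Compound ratio = (6×2) : (6×10)
= 12:60
GCD = 12
= 1:5

1:5


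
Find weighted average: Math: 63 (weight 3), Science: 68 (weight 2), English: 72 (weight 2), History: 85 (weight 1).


Numerator = 63×3 + 68×2 + 72×2 + 85×1
= 189 + 136 + 144 + 85
= 554
Total weight = 8
Weighted avg = 554/8
= 69.25

69.25


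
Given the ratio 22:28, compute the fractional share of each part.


Total parts = 22 + 28 = 50
First part: 22/50 = 11/25
Second part: 28/50 = 14/25
= 11/25 and 14/25

11/25 and 14/25


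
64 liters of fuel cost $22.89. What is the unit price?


Unit rate = total / quantity
= 22.89 / 64
= $0.36 per unit

$0.36 per unit


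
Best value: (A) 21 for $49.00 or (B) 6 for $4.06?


Deal A: $49.00/21 = $2.3333/unit
Deal B: $4.06/6 = $0.6767/unit
B is cheaper per unit
= Deal B

Deal B


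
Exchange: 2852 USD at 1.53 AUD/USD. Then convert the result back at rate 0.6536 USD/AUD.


Amount × rate = 2852 × 1.53 = 4363.56 AUD
Round-trip: 4363.56 × 0.6536 = 2852.02 USD
= 4363.56 AUD, then 2852.02 USD

4363.56 AUD, then 2852.02 USD


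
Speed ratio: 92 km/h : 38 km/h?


Ratio = 92:38
GCD = 2
Simplified = 46:19
Time ratio (same distance) = 19:46
Speed ratio = 46:19

46:19


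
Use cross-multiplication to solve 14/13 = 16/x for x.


Cross multiply: 14 × x = 13 × 16
14x = 208
x = 208 / 14
= 14.86

14.86


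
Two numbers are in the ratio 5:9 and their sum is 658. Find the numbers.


Let A = 5k, B = 9k.
5k + 9k = 658
14k = 658 → k = 658/14 = 47
A = 5×47 = 235, B = 9×47 = 423
= A = 235, B = 423

A = 235, B = 423


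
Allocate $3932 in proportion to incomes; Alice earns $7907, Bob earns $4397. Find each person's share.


Total income = 7907 + 4397 = $12304
Alice: $3932 × 7907/12304 = $2526.85
Bob: $3932 × 4397/12304 = $1405.15
= Alice: $2526.85, Bob: $1405.15

Alice: $2526.85, Bob: $1405.15


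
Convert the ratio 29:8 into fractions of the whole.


Total parts = 29 + 8 = 37
First part: 29/37 = 29/37
Second part: 8/37 = 8/37
= 29/37 and 8/37

29/37 and 8/37


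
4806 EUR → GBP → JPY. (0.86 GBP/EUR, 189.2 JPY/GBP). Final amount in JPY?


Step 1: 4806 EUR × 0.86 = 4133.16 GBP
Step 2: 4133.16 GBP × 189.2 = 781993.87 JPY
Implied rate EUR→JPY = 0.86 × 189.2 = 162.7120
= 781993.87 JPY

781993.87 JPY


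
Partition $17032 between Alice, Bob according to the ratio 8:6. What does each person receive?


Total parts = 8 + 6 = 14
Alice: 17032 × 8/14 = 9732.57
Bob: 17032 × 6/14 = 7299.43
= Alice: $9732.57, Bob: $7299.43

Alice: $9732.57, Bob: $7299.43


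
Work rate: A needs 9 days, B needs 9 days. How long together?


Rate of A = 1/9 per day
Rate of B = 1/9 per day
Combined rate = 1/9 + 1/9 = 18/81 ≈ 0.2222 per day
Days = 1 / combined rate = 81/18
= 4.50 days

4.50 days


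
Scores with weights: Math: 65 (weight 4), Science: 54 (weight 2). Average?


Numerator = 65×4 + 54×2
= 260 + 108
= 368
Total weight = 6
Weighted avg = 368/6
= 61.33

61.33


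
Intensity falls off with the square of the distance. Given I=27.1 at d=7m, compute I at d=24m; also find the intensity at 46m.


I₁d₁² = I₂d₂²
I at 24m = 27.1 × (7/24)² = 27.1 × 49/576 = 1327.9/576 ≈ 2.3054
I at 46m = 27.1 × (7/46)² = 27.1 × 49/2116 = 1327.9/2116 ≈ 0.6276
= 2.3054 and 0.6276

2.3054 and 0.6276


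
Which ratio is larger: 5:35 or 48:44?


5/35 = 0.1429
48/44 = 1.0909
0.1429 < 1.0909, so 5:35 is less
= 48:44

48:44


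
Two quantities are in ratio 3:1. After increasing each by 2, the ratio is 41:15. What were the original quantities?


Let A = 3k, B = 1k.
(3k + 2) / (1k + 2) = 41/15
Cross-multiply: 15(3k + 2) = 41(1k + 2)
45k + 30 = 41k + 82
45k - 41k = 82 - 30
4k = 52
k = 52/4 = 13
A = 3×13 = 39, B = 1×13 = 13
= A = 39, B = 13

A = 39, B = 13


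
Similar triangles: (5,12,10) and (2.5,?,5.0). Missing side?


Scale factor = 2.5/5 = 0.5
Missing side = 12 × 0.5
= 6.0

6.0


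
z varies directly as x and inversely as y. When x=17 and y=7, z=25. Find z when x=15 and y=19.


z = k·x/y
Solve for k using the known point: k = z·y/x = 25×7/17 = 175/17 ≈ 10.2941
Now evaluate at x=15, y=19:
z = k × 15 / 19 = (175 × 15) / (17 × 19) = 2625/323
≈ 8.1269

8.1269


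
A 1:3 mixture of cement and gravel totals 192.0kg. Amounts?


Total parts = 1 + 3 = 4
cement: 192.0 × 1/4 = 48.0kg
gravel: 192.0 × 3/4 = 144.0kg
= 48.0kg and 144.0kg

48.0kg and 144.0kg


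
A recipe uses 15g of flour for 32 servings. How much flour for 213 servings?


Direct proportion: y/x = constant
k = 15/32 ≈ 0.4688
y₂ = k × 213 = 15 × 213 / 32 = 3195/32
≈ 99.84

99.84


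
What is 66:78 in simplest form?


GCD(66, 78) = 6
66/6 : 78/6
= 11:13

11:13


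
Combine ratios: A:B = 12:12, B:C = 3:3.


Match B: multiply A:B by 3 → 36:36
Multiply B:C by 12 → 36:36
Combined: 36:36:36
GCD = 36
= 1:1:1

1:1:1


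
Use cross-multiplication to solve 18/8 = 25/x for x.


Cross multiply: 18 × x = 8 × 25
18x = 200
x = 200 / 18
= 11.11

11.11


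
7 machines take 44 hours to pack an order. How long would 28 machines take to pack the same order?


Inverse proportion: x × y = constant
k = 7 × 44 = 308
y₂ = k / 28 = 308 / 28
= 11.00

11.00


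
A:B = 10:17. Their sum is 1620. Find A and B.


Let A = 10k, B = 17k.
10k + 17k = 1620
27k = 1620 → k = 1620/27 = 60
A = 10×60 = 600, B = 17×60 = 1020
= A = 600, B = 1020

A = 600, B = 1020


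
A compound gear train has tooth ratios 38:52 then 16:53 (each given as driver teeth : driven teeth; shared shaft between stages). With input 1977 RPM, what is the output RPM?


Stage 1: RPM_B = RPM_A × t_A/t_B = 1977 × 38/52 = 75126/52 ≈ 1444.73
B and C share a shaft → RPM_C = RPM_B
Stage 2: RPM_D = RPM_C × t_C/t_D = RPM_A × (t_A×t_C)/(t_B×t_D)
Overall ratio = (38×16)/(52×53) = 608/2756
RPM_D = 1977 × 608/2756 = 1202016/2756
≈ 436.15 RPM

436.15 RPM


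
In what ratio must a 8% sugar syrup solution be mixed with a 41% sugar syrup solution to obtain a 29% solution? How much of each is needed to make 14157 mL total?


Let x parts of 8% mix with y parts of 41%.
8x + 41y = 29(x + y)
8x + 41y = 29x + 29y
x(8 - 29) = y(29 - 41)
x/y = (41 - 29)/(29 - 8) = 12/21
Simplify: 4:7
Total parts = 11; one part = 14157/11 = 1287.00 mL
8% solution: 4×1287.00 = 5148.00 mL
41% solution: 7×1287.00 = 9009.00 mL
= ratio 4:7; 5148.00 mL and 9009.00 mL

ratio 4:7; 5148.00 mL and 9009.00 mL


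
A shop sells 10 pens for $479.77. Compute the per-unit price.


Unit rate = total / quantity
= 479.77 / 10
= $47.98 per unit

$47.98 per unit


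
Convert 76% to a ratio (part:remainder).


76% means 76 parts out of 100; remainder = 24
Part : remainder = 76:24
GCD = 4
= 19:6

19:6


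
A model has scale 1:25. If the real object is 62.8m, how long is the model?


Model size = real / scale
= 62.8 / 25
= 2.5120 m

2.5120 m


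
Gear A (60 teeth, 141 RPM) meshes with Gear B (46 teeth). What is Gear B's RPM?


Gear ratio = 60:46 = 30:23
RPM_B = RPM_A × (teeth_A / teeth_B)
= 141 × (60/46)
= 183.9 RPM

183.9 RPM


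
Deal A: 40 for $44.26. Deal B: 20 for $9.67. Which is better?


Deal A: $44.26/40 = $1.1065/unit
Deal B: $9.67/20 = $0.4835/unit
B is cheaper per unit
= Deal B

Deal B


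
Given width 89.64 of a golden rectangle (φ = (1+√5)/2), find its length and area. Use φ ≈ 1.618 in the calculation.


φ = (1 + √5) / 2 ≈ 1.618
Length = width × φ = 89.64 × 1.618 = 145.03752
≈ 145.04
Area = width × length = 89.64 × 145.03752 = 13001.1632928 ≈ 13001.16
= Length: 145.04, Area: 13001.16

Length: 145.04, Area: 13001.16


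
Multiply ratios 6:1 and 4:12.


Compound ratio = (6×4) : (1×12)
= 24:12
GCD = 12
= 2:1

2:1


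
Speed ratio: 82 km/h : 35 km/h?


Ratio = 82:35
GCD = 1
Simplified = 82:35
Time ratio (same distance) = 35:82
Speed ratio = 82:35

82:35


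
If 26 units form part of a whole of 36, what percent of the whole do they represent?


Percentage = (part / whole) × 100
= (26 / 36) × 100
≈ 72.22%

72.22%


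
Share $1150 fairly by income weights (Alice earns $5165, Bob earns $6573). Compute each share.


Total income = 5165 + 6573 = $11738
Alice: $1150 × 5165/11738 = $506.03
Bob: $1150 × 6573/11738 = $643.97
= Alice: $506.03, Bob: $643.97

Alice: $506.03, Bob: $643.97


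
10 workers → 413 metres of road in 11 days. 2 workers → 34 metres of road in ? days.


Days ∝ work / workers, so d₂ = d₁ × (m₁/m₂) × (w₂/w₁)
Workers factor (inverse): 10/2 = 5.0000
Work factor (direct): 34/413 ≈ 0.0823
d₂ = 11 × 10/2 × 34/413 = (11 × 10 × 34) / (2 × 413) = 3740/826
≈ 4.53 days

4.53 days


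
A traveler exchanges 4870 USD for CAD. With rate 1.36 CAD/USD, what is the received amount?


Amount × rate = 4870 × 1.36
= 6623.20 CAD

6623.20 CAD


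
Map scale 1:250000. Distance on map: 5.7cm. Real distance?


Real distance = map distance × scale
= 5.7cm × 250000
= 1425000 cm = 14250.0 m
= 14.250 km

14.250 km


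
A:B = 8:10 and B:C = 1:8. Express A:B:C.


Match B: multiply A:B by 1 → 8:10
Multiply B:C by 10 → 10:80
Combined: 8:10:80
GCD = 2
= 4:5:40

4:5:40


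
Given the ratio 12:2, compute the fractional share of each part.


Total parts = 12 + 2 = 14
First part: 12/14 = 6/7
Second part: 2/14 = 1/7
= 6/7 and 1/7

6/7 and 1/7


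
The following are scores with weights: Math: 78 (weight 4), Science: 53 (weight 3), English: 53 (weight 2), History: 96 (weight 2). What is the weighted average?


Numerator = 78×4 + 53×3 + 53×2 + 96×2
= 312 + 159 + 106 + 192
= 769
Total weight = 11
Weighted avg = 769/11
= 69.91

69.91


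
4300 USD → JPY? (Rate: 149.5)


Amount × rate = 4300 × 149.5
= 642850.00 JPY

642850.00 JPY


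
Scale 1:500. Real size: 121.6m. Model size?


Model size = real / scale
= 121.6 / 500
= 0.2432 m

0.2432 m


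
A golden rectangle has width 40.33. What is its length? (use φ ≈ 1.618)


φ = (1 + √5) / 2 ≈ 1.618
Length = width × φ = 40.33 × 1.618 = 65.25394
≈ 65.25

65.25


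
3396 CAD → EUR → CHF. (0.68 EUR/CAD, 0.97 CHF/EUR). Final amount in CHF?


Step 1: 3396 CAD × 0.68 = 2309.28 EUR
Step 2: 2309.28 EUR × 0.97 = 2240.00 CHF
Implied rate CAD→CHF = 0.68 × 0.97 = 0.6596
= 2240.00 CHF

2240.00 CHF


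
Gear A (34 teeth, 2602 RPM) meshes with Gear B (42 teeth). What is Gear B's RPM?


Gear ratio = 34:42 = 17:21
RPM_B = RPM_A × (teeth_A / teeth_B)
= 2602 × (34/42)
= 2106.4 RPM

2106.4 RPM


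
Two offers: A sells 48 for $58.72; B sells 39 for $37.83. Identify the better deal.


Deal A: $58.72/48 = $1.2233/unit
Deal B: $37.83/39 = $0.9700/unit
B is cheaper per unit
= Deal B

Deal B


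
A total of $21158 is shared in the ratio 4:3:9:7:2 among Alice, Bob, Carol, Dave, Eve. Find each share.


Total parts = 4 + 3 + 9 + 7 + 2 = 25
Alice: 21158 × 4/25 = 3385.28
Bob: 21158 × 3/25 = 2538.96
Carol: 21158 × 9/25 = 7616.88
Dave: 21158 × 7/25 = 5924.24
Eve: 21158 × 2/25 = 1692.64
= Alice: $3385.28, Bob: $2538.96, Carol: $7616.88, Dave: $5924.24, Eve: $1692.64

Alice: $3385.28, Bob: $2538.96, Carol: $7616.88, Dave: $5924.24, Eve: $1692.64


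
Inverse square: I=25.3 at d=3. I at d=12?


I₁d₁² = I₂d₂²
I₂ = I₁ × (d₁/d₂)²
= 25.3 × (3/12)²
= 25.3 × 9/144
= 227.7/144
≈ 1.5813

1.5813


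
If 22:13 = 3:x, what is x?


Cross multiply: 22 × x = 13 × 3
22x = 39
x = 39 / 22
= 1.77

1.77


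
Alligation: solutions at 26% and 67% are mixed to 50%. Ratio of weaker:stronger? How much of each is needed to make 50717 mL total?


Let x parts of 26% mix with y parts of 67%.
26x + 67y = 50(x + y)
26x + 67y = 50x + 50y
x(26 - 50) = y(50 - 67)
x/y = (67 - 50)/(50 - 26) = 17/24
Simplify: 17:24
Total parts = 41; one part = 50717/41 = 1237.00 mL
26% solution: 17×1237.00 = 21029.00 mL
67% solution: 24×1237.00 = 29688.00 mL
= ratio 17:24; 21029.00 mL and 29688.00 mL

ratio 17:24; 21029.00 mL and 29688.00 mL


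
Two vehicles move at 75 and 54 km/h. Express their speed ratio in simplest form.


Ratio = 75:54
GCD = 3
Simplified = 25:18
Time ratio (same distance) = 18:25
Speed ratio = 25:18

25:18


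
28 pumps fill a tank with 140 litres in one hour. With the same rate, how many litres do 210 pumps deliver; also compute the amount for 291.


Direct proportion: y/x = constant
k = 140/28 = 5.0000
y at x=210: k × 210 = 140 × 210 / 28 = 29400/28 = 1050.00
y at x=291: k × 291 = 140 × 291 / 28 = 40740/28 = 1455.00
= 1050.00 and 1455.00

1050.00 and 1455.00


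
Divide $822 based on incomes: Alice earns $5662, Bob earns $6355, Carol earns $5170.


Total income = 5662 + 6355 + 5170 = $17187
Alice: $822 × 5662/17187 = $270.80
Bob: $822 × 6355/17187 = $303.94
Carol: $822 × 5170/17187 = $247.26
= Alice: $270.80, Bob: $303.94, Carol: $247.26

Alice: $270.80, Bob: $303.94, Carol: $247.26


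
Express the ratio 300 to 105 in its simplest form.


GCD(300, 105) = 15
300/15 : 105/15
= 20:7

20:7


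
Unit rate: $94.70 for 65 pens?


Unit rate = total / quantity
= 94.70 / 65
= $1.46 per unit

$1.46 per unit


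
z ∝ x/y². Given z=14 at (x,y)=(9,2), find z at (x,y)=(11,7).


z = k·x/y²
Solve for k using the known point: k = z·y²/x = 14×4/9 = 56/9 ≈ 6.2222
Now evaluate at x=11, y=7:
z = k × 11 / 49 = (56 × 11) / (9 × 49) = 616/441
≈ 1.3968

1.3968


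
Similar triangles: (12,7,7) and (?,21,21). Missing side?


Scale factor = 21/7 = 3
Missing side = 12 × 3
= 36.0

36.0


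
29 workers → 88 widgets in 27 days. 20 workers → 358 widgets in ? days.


Days ∝ work / workers, so d₂ = d₁ × (m₁/m₂) × (w₂/w₁)
Workers factor (inverse): 29/20 = 1.4500
Work factor (direct): 358/88 ≈ 4.0682
d₂ = 27 × 29/20 × 358/88 = (27 × 29 × 358) / (20 × 88) = 280314/1760
≈ 159.27 days

159.27 days


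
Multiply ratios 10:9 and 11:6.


Compound ratio = (10×11) : (9×6)
= 110:54
GCD = 2
= 55:27

55:27


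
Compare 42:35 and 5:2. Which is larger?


42/35 = 1.2000
5/2 = 2.5000
1.2000 < 2.5000, so 42:35 is less
= 5:2

5:2


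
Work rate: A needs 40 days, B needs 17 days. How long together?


Rate of A = 1/40 per day
Rate of B = 1/17 per day
Combined rate = 1/40 + 1/17 = 57/680 ≈ 0.0838 per day
Days = 1 / combined rate = 680/57
≈ 11.93 days

11.93 days


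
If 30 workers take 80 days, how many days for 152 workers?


Inverse proportion: x × y = constant
k = 30 × 80 = 2400
y₂ = k / 152 = 2400 / 152
= 15.79

15.79


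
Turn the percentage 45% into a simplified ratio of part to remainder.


45% means 45 parts out of 100; remainder = 55
Part : remainder = 45:55
GCD = 5
= 9:11

9:11


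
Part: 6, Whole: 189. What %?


Percentage = (part / whole) × 100
= (6 / 189) × 100
≈ 3.17%

3.17%


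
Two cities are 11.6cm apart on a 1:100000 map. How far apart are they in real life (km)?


Real distance = map distance × scale
= 11.6cm × 100000
= 1160000 cm = 11600.0 m
= 11.600 km

11.600 km


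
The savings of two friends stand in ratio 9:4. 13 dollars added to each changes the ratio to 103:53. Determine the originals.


Let A = 9k, B = 4k.
(9k + 13) / (4k + 13) = 103/53
Cross-multiply: 53(9k + 13) = 103(4k + 13)
477k + 689 = 412k + 1339
477k - 412k = 1339 - 689
65k = 650
k = 650/65 = 10
A = 9×10 = 90, B = 4×10 = 40
= A = 90, B = 40

A = 90, B = 40


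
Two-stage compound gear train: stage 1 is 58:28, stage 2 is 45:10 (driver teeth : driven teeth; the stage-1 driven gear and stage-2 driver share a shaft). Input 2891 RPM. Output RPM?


Stage 1: RPM_B = RPM_A × t_A/t_B = 2891 × 58/28 = 167678/28 = 5988.50
B and C share a shaft → RPM_C = RPM_B
Stage 2: RPM_D = RPM_C × t_C/t_D = RPM_A × (t_A×t_C)/(t_B×t_D)
Overall ratio = (58×45)/(28×10) = 2610/280
RPM_D = 2891 × 2610/280 = 7545510/280
= 26948.25 RPM

26948.25 RPM


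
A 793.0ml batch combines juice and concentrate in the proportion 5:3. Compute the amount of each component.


Total parts = 5 + 3 = 8
juice: 793.0 × 5/8 = 495.6ml
concentrate: 793.0 × 3/8 = 297.4ml
= 495.6ml and 297.4ml

495.6ml and 297.4ml


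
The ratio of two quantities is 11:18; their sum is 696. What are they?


Let A = 11k, B = 18k.
11k + 18k = 696
29k = 696 → k = 696/29 = 24
A = 11×24 = 264, B = 18×24 = 432
= A = 264, B = 432

A = 264, B = 432


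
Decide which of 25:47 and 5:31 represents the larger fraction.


25/47 = 0.5319
5/31 = 0.1613
0.5319 > 0.1613, so 25:47 is greater
= 25:47

25:47


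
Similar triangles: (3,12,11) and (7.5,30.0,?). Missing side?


Scale factor = 7.5/3 = 2.5
Missing side = 11 × 2.5
= 27.5

27.5


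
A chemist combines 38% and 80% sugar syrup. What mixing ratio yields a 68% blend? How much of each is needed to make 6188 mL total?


Let x parts of 38% mix with y parts of 80%.
38x + 80y = 68(x + y)
38x + 80y = 68x + 68y
x(38 - 68) = y(68 - 80)
x/y = (80 - 68)/(68 - 38) = 12/30
Simplify: 2:5
Total parts = 7; one part = 6188/7 = 884.00 mL
38% solution: 2×884.00 = 1768.00 mL
80% solution: 5×884.00 = 4420.00 mL
= ratio 2:5; 1768.00 mL and 4420.00 mL

ratio 2:5; 1768.00 mL and 4420.00 mL
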